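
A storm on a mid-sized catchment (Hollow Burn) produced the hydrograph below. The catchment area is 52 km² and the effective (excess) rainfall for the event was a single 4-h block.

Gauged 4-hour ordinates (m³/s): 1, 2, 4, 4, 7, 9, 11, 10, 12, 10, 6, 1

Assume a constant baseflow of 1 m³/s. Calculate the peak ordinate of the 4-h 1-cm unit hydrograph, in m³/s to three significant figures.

U_p ≈ 6.11 m³/s

Direct runoff: 0.0, 1.0, 3.0, 3.0, 6.0, 8.0, 10.0, 9.0, 11.0, 9.0, 5.0, 0.0 m³/s; ΣQ_DR = 65.00 m³/s, peak = 11.0 m³/s.
Runoff depth d = ΣQ_DR·Δt / A = 65.00 × 14400 / (52 km²) = 18.00 mm.
The 1-cm UH is the DRH scaled by (10 mm)/d, so U_p = 11.0 × 10/18.00 = 6.11 m³/s.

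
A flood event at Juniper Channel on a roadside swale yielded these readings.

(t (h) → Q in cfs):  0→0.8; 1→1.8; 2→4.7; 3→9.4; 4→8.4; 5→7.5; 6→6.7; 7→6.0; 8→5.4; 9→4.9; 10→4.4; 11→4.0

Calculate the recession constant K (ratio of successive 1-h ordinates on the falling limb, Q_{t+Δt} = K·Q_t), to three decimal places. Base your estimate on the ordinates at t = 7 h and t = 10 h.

K ≈ 0.902

Using the recession-limb readings at t = 7 h and t = 10 h: Q falls from 6.0 to 4.4 cfs over 3 intervals.
K = (Q₂/Q₁)^(1/3) = (4.4/6.0)^(1/3) = 0.902.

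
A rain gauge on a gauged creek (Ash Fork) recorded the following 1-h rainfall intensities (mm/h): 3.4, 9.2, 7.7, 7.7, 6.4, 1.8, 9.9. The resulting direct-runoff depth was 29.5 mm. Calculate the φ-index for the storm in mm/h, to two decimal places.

φ ≈ 2.47 mm/h

Only the 6 blocks with intensity above φ contribute runoff: 3.4, 9.2, 7.7, 7.7, 6.4, 9.9 mm/h.
Σ(I−φ)·Δt = d  ⇒  (3.4+9.2+7.7+7.7+6.4+9.9 − 6φ)·1 = 29.5
φ = (44.30 − 29.5/1) / 6 = 2.47 mm/h.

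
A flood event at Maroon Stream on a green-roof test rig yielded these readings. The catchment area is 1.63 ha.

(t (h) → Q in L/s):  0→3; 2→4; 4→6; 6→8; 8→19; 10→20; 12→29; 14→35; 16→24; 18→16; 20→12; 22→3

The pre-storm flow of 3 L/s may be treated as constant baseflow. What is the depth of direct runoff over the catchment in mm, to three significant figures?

d ≈ 63.2 mm

Direct runoff: 0.0, 1.0, 3.0, 5.0, 16.0, 17.0, 26.0, 32.0, 21.0, 13.0, 9.0, 0.0 L/s; ΣQ_DR = 143.0 L/s.
V = ΣQ_DR · Δt = 143.0 × 7200 s = 1.030 × 10^6 L.
Over A = 1.63 ha, depth = V / A = 63.2 mm.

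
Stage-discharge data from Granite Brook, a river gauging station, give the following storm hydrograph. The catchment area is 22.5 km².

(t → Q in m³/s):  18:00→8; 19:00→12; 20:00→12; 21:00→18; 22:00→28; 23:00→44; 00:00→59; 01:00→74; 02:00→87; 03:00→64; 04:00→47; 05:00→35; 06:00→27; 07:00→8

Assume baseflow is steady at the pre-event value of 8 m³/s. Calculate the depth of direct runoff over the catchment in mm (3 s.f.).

d ≈ 65.8 mm

Direct runoff: 0.0, 4.0, 4.0, 10.0, 20.0, 36.0, 51.0, 66.0, 79.0, 56.0, 39.0, 27.0, 19.0, 0.0 m³/s; ΣQ_DR = 411.0 m³/s.
V = ΣQ_DR · Δt = 411.0 × 3600 s = 1.480 × 10^6 m³.
Over A = 22.5 km², depth = V / A = 65.8 mm.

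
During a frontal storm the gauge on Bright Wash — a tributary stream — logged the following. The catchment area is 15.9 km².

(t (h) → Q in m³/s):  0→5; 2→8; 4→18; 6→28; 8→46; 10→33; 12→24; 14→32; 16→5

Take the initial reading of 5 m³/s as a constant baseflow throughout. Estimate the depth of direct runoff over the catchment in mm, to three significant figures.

Direct runoff: 0.0, 3.0, 13.0, 23.0, 41.0, 28.0, 19.0, 27.0, 0.0 m³/s; ΣQ_DR = 154.0 m³/s.
V = ΣQ_DR · Δt = 154.0 × 7200 s = 1.109 × 10^6 m³.
Over A = 15.9 km², depth = V / A = 69.7 mm.

d ≈ 69.7 mm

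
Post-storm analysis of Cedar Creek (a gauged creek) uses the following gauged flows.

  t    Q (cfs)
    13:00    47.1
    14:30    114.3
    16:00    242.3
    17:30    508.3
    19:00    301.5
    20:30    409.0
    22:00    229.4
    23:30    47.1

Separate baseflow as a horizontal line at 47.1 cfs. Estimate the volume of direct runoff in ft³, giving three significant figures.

V ≈ 8.22 × 10^6 ft³

Direct-runoff ordinates (Q − Q_b): 0.0, 67.2, 195.2, 461.2, 254.4, 361.9, 182.3, 0.0 cfs.
ΣQ_DR = 1522 cfs.
With Δt = 1.5 h = 5400 s, V = ΣQ_DR · Δt = 1522 × 5400 = 8.22 × 10^6 ft³.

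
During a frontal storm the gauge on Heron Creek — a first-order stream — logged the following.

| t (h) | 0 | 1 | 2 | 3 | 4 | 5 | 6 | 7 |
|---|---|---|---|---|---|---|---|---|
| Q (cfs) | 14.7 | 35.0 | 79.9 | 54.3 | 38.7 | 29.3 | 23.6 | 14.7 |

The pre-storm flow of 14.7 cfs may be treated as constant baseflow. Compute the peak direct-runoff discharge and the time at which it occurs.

Subtracting baseflow gives direct-runoff ordinates: 0.0, 20.3, 65.2, 39.6, 24.0, 14.6, 8.9, 0.0 cfs.
The maximum is 65.2 cfs, occurring at the reading for t = 2 h.

Q_p = 65.2 cfs at t = 2 h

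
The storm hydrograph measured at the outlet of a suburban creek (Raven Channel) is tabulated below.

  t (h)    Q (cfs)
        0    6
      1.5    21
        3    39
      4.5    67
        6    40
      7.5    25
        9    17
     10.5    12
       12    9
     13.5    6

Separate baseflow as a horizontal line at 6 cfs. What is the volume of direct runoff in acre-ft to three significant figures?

V ≈ 22.6 acre-ft

Direct-runoff ordinates (Q − Q_b): 0.0, 15.0, 33.0, 61.0, 34.0, 19.0, 11.0, 6.0, 3.0, 0.0 cfs.
ΣQ_DR = 182.0 cfs.
With Δt = 1.5 h = 5400 s, V = ΣQ_DR · Δt = 182.0 × 5400 = 9.83 × 10^5 ft³ = 22.6 acre-ft.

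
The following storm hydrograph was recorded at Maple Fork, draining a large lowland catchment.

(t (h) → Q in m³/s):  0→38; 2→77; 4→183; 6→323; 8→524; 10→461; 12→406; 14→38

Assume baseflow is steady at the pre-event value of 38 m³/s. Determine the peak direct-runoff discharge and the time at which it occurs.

Subtracting baseflow gives direct-runoff ordinates: 0.0, 39.0, 145.0, 285.0, 486.0, 423.0, 368.0, 0.0 m³/s.
The maximum is 486.0 m³/s, occurring at the reading for t = 8 h.

Q_p = 486.0 m³/s at t = 8 h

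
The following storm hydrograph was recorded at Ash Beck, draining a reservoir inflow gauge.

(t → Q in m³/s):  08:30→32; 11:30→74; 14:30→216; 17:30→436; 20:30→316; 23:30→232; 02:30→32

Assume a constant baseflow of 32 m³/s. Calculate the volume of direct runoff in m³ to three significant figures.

V ≈ 1.20 × 10^7 m³

Direct-runoff ordinates (Q − Q_b): 0.0, 42.0, 184.0, 404.0, 284.0, 200.0, 0.0 m³/s.
ΣQ_DR = 1114 m³/s.
With Δt = 3 h = 10800 s, V = ΣQ_DR · Δt = 1114 × 10800 = 1.20 × 10^7 m³.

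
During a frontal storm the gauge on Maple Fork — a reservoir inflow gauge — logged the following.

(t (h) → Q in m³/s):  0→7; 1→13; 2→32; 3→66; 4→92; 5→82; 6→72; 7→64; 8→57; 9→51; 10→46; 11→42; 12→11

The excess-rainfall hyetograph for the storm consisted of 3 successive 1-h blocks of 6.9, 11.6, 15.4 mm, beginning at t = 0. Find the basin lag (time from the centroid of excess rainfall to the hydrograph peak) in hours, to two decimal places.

t_L ≈ 2.25 h

Centroid of excess rainfall: t_c = Σ P_i·t̄_i / ΣP_i = 1.7507 h (block centres at 0.5, 1.5, 2.5 h).
Hydrograph peak occurs at t = 4 h, so basin lag t_L = 4 − 1.7507 = 2.25 h.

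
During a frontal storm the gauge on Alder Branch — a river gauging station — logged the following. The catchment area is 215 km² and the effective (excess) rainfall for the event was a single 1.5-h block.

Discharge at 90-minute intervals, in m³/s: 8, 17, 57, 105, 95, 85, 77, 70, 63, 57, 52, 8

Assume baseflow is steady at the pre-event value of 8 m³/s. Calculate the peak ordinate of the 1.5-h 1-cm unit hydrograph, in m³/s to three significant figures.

U_p ≈ 64.6 m³/s

Direct runoff: 0.0, 9.0, 49.0, 97.0, 87.0, 77.0, 69.0, 62.0, 55.0, 49.0, 44.0, 0.0 m³/s; ΣQ_DR = 598.0 m³/s, peak = 97.0 m³/s.
Runoff depth d = ΣQ_DR·Δt / A = 598.0 × 5400 / (215 km²) = 15.02 mm.
The 1-cm UH is the DRH scaled by (10 mm)/d, so U_p = 97.0 × 10/15.02 = 64.6 m³/s.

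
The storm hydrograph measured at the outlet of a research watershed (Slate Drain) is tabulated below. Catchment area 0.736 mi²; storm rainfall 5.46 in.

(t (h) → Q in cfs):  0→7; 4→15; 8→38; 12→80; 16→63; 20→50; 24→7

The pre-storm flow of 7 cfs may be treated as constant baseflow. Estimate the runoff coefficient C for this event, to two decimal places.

ΣQ_DR = 211.0 cfs; V = ΣQ_DR·Δt = 3.038 × 10^6 ft³.
Runoff depth d = V / A = 1.777 in.
C = d / P = 1.777 / 5.46 = 0.33.

C ≈ 0.33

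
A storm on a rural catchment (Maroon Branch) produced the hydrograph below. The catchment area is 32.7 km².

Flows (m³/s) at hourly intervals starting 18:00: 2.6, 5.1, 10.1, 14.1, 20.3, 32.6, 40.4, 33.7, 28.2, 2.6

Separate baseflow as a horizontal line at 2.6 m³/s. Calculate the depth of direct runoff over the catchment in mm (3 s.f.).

Direct runoff: 0.0, 2.5, 7.5, 11.5, 17.7, 30.0, 37.8, 31.1, 25.6, 0.0 m³/s; ΣQ_DR = 163.7 m³/s.
V = ΣQ_DR · Δt = 163.7 × 3600 s = 5.893 × 10^5 m³.
Over A = 32.7 km², depth = V / A = 18.0 mm.

d ≈ 18.0 mm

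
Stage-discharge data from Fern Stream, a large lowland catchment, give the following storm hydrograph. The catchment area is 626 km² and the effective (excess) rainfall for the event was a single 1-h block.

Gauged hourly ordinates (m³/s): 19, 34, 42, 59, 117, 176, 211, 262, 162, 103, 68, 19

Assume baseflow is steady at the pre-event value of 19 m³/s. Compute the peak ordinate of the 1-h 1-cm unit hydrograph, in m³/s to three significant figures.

U_p ≈ 405 m³/s

Direct runoff: 0.0, 15.0, 23.0, 40.0, 98.0, 157.0, 192.0, 243.0, 143.0, 84.0, 49.0, 0.0 m³/s; ΣQ_DR = 1044 m³/s, peak = 243.0 m³/s.
Runoff depth d = ΣQ_DR·Δt / A = 1044 × 3600 / (626 km²) = 6.004 mm.
The 1-cm UH is the DRH scaled by (10 mm)/d, so U_p = 243.0 × 10/6.004 = 405 m³/s.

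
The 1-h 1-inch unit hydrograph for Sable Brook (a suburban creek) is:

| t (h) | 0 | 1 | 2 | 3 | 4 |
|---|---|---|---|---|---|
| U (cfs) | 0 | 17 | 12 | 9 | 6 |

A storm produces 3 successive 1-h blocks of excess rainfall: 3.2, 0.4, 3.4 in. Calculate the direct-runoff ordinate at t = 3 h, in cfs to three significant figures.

By discrete convolution, Q_j = Σ (P_i / 1 in) · U_{j−i}.
At t = 3 h (j=3): Q = (3.2/1)·9 + (0.4/1)·12 + (3.4/1)·17 = 91.4 cfs.

Q ≈ 91.4 cfs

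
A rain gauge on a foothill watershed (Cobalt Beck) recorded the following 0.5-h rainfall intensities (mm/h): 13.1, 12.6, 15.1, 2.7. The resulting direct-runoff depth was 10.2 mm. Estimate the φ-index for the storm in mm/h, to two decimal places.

Only the 3 blocks with intensity above φ contribute runoff: 13.1, 12.6, 15.1 mm/h.
Σ(I−φ)·Δt = d  ⇒  (13.1+12.6+15.1 − 3φ)·0.5 = 10.2
φ = (40.80 − 10.2/0.5) / 3 = 6.80 mm/h.

φ ≈ 6.80 mm/h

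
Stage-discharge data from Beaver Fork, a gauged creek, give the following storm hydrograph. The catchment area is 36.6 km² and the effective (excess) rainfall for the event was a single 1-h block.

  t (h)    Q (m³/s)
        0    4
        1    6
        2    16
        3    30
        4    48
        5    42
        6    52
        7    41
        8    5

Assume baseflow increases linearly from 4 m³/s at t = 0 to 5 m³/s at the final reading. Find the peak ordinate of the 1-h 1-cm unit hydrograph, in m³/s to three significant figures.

U_p ≈ 23.6 m³/s

Direct runoff: 0.00, 1.88, 11.75, 25.62, 43.50, 37.38, 47.25, 36.12, 0.00 m³/s; ΣQ_DR = 203.5 m³/s, peak = 47.25 m³/s.
Runoff depth d = ΣQ_DR·Δt / A = 203.5 × 3600 / (36.6 km²) = 20.02 mm.
The 1-cm UH is the DRH scaled by (10 mm)/d, so U_p = 47.25 × 10/20.02 = 23.6 m³/s.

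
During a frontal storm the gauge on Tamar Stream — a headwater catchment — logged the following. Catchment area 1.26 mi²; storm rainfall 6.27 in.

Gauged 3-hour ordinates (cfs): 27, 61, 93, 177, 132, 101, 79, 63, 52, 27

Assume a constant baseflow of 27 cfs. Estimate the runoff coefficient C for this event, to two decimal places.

ΣQ_DR = 542.0 cfs; V = ΣQ_DR·Δt = 5.854 × 10^6 ft³.
Runoff depth d = V / A = 2.000 in.
C = d / P = 2.000 / 6.27 = 0.32.

C ≈ 0.32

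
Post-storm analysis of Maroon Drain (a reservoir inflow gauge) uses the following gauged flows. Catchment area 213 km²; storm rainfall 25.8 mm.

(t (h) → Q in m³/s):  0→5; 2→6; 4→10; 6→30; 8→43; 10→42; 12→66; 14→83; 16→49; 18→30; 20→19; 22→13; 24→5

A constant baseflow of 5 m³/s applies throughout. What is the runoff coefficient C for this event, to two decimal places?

ΣQ_DR = 336.0 m³/s; V = ΣQ_DR·Δt = 2.419 × 10^6 m³.
Runoff depth d = V / A = 11.36 mm.
C = d / P = 11.36 / 25.8 = 0.44.

C ≈ 0.44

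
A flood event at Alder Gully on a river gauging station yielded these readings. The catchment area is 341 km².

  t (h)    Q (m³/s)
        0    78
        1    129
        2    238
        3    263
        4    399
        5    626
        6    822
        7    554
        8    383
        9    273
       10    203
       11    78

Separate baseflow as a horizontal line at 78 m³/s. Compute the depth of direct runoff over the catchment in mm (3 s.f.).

Direct runoff: 0.0, 51.0, 160.0, 185.0, 321.0, 548.0, 744.0, 476.0, 305.0, 195.0, 125.0, 0.0 m³/s; ΣQ_DR = 3110 m³/s.
V = ΣQ_DR · Δt = 3110 × 3600 s = 1.120 × 10^7 m³.
Over A = 341 km², depth = V / A = 32.8 mm.

d ≈ 32.8 mm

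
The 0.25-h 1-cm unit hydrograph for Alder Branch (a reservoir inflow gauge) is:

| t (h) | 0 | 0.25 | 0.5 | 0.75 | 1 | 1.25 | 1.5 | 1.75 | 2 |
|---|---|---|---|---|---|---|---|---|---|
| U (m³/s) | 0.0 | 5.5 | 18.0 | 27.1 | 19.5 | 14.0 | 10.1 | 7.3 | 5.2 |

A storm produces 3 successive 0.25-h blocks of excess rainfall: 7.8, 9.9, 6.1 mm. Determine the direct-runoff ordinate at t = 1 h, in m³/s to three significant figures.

By discrete convolution, Q_j = Σ (P_i / 10 mm) · U_{j−i}.
At t = 1 h (j=4): Q = (7.8/10)·19.5 + (9.9/10)·27.1 + (6.1/10)·18.0 = 53.0 m³/s.

Q ≈ 53.0 m³/s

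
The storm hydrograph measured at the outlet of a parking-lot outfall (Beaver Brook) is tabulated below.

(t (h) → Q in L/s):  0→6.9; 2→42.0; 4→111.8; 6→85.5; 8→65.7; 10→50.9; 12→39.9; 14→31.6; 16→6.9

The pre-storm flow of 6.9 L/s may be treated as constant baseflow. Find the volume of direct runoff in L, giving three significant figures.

V ≈ 2.73 × 10^6 L

Direct-runoff ordinates (Q − Q_b): 0.0, 35.1, 104.9, 78.6, 58.8, 44.0, 33.0, 24.7, 0.0 L/s.
ΣQ_DR = 379.1 L/s.
With Δt = 2 h = 7200 s, V = ΣQ_DR · Δt = 379.1 × 7200 = 2.73 × 10^6 L.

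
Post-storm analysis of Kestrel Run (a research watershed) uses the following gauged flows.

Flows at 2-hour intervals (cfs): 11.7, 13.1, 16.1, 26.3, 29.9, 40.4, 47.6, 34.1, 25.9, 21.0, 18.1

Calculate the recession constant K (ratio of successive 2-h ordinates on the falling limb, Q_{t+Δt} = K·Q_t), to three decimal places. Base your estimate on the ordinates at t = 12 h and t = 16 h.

Using the recession-limb readings at t = 12 h and t = 16 h: Q falls from 47.6 to 25.9 cfs over 2 intervals.
K = (Q₂/Q₁)^(1/2) = (25.9/47.6)^(1/2) = 0.738.

K ≈ 0.738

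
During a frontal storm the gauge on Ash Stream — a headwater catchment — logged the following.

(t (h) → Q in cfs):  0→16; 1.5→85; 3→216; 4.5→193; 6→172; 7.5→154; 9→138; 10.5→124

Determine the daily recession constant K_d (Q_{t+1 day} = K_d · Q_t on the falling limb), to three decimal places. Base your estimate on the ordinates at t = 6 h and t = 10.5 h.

K_d ≈ 0.175

Between t = 6 h and t = 10.5 h the flow falls from 172 to 124 cfs over 3×1.5 h = 4.5 h.
Per-interval ratio K = (124/172)^(1/3) = 0.8967; K_d = K^(24/1.5) = 0.175.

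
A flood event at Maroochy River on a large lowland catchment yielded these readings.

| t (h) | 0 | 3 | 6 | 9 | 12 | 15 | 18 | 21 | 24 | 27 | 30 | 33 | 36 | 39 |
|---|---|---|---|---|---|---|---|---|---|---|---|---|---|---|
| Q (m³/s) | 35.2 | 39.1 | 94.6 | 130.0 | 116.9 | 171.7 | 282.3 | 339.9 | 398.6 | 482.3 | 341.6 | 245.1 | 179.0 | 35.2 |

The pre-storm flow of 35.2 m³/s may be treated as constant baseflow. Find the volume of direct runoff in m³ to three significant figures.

V ≈ 2.59 × 10^7 m³

Direct-runoff ordinates (Q − Q_b): 0.0, 3.9, 59.4, 94.8, 81.7, 136.5, 247.1, 304.7, 363.4, 447.1, 306.4, 209.9, 143.8, 0.0 m³/s.
ΣQ_DR = 2399 m³/s.
With Δt = 3 h = 10800 s, V = ΣQ_DR · Δt = 2399 × 10800 = 2.59 × 10^7 m³.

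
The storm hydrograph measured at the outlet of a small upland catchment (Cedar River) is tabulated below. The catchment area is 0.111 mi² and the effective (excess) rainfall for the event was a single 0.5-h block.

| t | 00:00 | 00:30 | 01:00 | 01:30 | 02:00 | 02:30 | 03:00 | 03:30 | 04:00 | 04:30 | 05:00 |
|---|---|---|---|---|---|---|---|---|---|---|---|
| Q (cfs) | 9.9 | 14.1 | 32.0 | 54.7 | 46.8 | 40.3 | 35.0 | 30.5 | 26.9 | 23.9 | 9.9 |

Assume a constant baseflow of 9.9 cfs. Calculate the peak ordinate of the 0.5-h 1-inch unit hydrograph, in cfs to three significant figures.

Direct runoff: 0.0, 4.2, 22.1, 44.8, 36.9, 30.4, 25.1, 20.6, 17.0, 14.0, 0.0 cfs; ΣQ_DR = 215.1 cfs, peak = 44.8 cfs.
Runoff depth d = ΣQ_DR·Δt / A = 215.1 × 1800 / (0.111 mi²) = 1.501 in.
The 1-inch UH is the DRH scaled by (1 in)/d, so U_p = 44.8 × 1/1.501 = 29.8 cfs.

U_p ≈ 29.8 cfs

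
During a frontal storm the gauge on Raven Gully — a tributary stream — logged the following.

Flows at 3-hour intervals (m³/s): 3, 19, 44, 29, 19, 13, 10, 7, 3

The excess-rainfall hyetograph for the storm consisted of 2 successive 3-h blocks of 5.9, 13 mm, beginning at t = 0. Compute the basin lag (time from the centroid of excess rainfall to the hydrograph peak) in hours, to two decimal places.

t_L ≈ 2.44 h

Centroid of excess rainfall: t_c = Σ P_i·t̄_i / ΣP_i = 3.5635 h (block centres at 1.5, 4.5 h).
Hydrograph peak occurs at t = 6 h, so basin lag t_L = 6 − 3.5635 = 2.44 h.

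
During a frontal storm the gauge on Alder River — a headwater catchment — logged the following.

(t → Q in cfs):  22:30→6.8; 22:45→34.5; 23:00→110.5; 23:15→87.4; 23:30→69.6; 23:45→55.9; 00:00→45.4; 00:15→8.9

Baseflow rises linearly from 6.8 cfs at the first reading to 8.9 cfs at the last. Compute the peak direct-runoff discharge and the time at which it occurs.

Q_p = 103.10 cfs at t = 23:00

Subtracting baseflow gives direct-runoff ordinates: 0.00, 27.40, 103.10, 79.70, 61.60, 47.60, 36.80, 0.00 cfs.
The maximum is 103.10 cfs, occurring at the reading for t = 23:00.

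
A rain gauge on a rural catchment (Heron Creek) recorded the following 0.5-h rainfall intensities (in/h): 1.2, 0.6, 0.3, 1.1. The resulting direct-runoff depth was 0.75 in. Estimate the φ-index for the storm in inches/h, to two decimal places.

Only the 3 blocks with intensity above φ contribute runoff: 1.2, 0.6, 1.1 in/h.
Σ(I−φ)·Δt = d  ⇒  (1.2+0.6+1.1 − 3φ)·0.5 = 0.75
φ = (2.900 − 0.75/0.5) / 3 = 0.47 in/h.

φ ≈ 0.47 in/h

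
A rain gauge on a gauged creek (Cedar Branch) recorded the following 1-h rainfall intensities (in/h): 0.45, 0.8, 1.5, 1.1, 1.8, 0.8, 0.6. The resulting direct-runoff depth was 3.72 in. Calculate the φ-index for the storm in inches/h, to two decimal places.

Only the 6 blocks with intensity above φ contribute runoff: 0.8, 1.5, 1.1, 1.8, 0.8, 0.6 in/h.
Σ(I−φ)·Δt = d  ⇒  (0.8+1.5+1.1+1.8+0.8+0.6 − 6φ)·1 = 3.72
φ = (6.600 − 3.72/1) / 6 = 0.48 in/h.

φ ≈ 0.48 in/h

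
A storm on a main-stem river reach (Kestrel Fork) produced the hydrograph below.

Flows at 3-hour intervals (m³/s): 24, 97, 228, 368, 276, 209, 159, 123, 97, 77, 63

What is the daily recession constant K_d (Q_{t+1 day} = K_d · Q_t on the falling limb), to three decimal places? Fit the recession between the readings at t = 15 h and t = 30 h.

Between t = 15 h and t = 30 h the flow falls from 209 to 63 m³/s over 5×3 h = 15 h.
Per-interval ratio K = (63/209)^(1/5) = 0.7868; K_d = K^(24/3) = 0.147.

K_d ≈ 0.147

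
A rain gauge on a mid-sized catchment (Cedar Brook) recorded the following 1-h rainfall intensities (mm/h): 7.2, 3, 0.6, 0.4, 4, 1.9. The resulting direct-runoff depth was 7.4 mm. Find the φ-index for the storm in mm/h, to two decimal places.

φ ≈ 2.27 mm/h

Only the 3 blocks with intensity above φ contribute runoff: 7.2, 3, 4 mm/h.
Σ(I−φ)·Δt = d  ⇒  (7.2+3+4 − 3φ)·1 = 7.4
φ = (14.20 − 7.4/1) / 3 = 2.27 mm/h.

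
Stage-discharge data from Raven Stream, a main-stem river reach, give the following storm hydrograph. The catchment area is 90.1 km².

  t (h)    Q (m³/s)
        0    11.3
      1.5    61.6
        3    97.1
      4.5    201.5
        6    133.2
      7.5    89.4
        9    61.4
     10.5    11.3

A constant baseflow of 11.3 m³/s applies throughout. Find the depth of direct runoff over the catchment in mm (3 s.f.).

d ≈ 34.5 mm

Direct runoff: 0.0, 50.3, 85.8, 190.2, 121.9, 78.1, 50.1, 0.0 m³/s; ΣQ_DR = 576.4 m³/s.
V = ΣQ_DR · Δt = 576.4 × 5400 s = 3.113 × 10^6 m³.
Over A = 90.1 km², depth = V / A = 34.5 mm.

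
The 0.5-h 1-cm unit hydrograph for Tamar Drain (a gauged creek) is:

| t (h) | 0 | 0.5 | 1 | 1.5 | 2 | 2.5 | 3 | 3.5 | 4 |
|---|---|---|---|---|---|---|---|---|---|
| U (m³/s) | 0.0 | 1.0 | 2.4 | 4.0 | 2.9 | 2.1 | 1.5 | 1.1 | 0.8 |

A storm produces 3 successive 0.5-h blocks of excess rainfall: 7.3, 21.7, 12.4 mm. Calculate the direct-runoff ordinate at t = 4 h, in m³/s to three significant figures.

By discrete convolution, Q_j = Σ (P_i / 10 mm) · U_{j−i}.
At t = 4 h (j=8): Q = (7.3/10)·0.8 + (21.7/10)·1.1 + (12.4/10)·1.5 = 4.83 m³/s.

Q ≈ 4.83 m³/s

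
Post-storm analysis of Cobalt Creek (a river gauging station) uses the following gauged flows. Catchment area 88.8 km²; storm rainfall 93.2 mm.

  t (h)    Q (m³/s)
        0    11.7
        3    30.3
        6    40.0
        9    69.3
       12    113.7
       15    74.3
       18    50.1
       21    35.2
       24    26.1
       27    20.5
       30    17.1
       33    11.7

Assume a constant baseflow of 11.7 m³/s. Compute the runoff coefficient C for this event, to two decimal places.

C ≈ 0.47

ΣQ_DR = 359.6 m³/s; V = ΣQ_DR·Δt = 3.884 × 10^6 m³.
Runoff depth d = V / A = 43.74 mm.
C = d / P = 43.74 / 93.2 = 0.47.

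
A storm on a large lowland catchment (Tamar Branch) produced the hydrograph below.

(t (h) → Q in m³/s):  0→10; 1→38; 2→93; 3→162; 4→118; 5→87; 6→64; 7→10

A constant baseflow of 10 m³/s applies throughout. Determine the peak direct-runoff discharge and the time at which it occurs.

Subtracting baseflow gives direct-runoff ordinates: 0.0, 28.0, 83.0, 152.0, 108.0, 77.0, 54.0, 0.0 m³/s.
The maximum is 152.0 m³/s, occurring at the reading for t = 3 h.

Q_p = 152.0 m³/s at t = 3 h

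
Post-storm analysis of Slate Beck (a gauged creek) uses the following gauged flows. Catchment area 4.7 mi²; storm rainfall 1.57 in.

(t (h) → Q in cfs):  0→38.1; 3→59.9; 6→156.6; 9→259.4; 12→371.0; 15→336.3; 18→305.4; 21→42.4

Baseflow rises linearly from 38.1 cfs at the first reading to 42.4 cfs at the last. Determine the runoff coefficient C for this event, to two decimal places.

ΣQ_DR = 1247 cfs; V = ΣQ_DR·Δt = 1.347 × 10^7 ft³.
Runoff depth d = V / A = 1.234 in.
C = d / P = 1.234 / 1.57 = 0.79.

C ≈ 0.79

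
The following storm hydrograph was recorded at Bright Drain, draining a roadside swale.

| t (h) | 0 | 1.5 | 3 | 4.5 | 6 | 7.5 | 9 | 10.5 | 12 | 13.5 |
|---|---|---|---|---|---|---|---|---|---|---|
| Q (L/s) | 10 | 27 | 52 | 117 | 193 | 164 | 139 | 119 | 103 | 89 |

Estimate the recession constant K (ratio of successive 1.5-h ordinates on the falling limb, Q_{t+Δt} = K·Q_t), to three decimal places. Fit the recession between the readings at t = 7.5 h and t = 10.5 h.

Using the recession-limb readings at t = 7.5 h and t = 10.5 h: Q falls from 164 to 119 L/s over 2 intervals.
K = (Q₂/Q₁)^(1/2) = (119/164)^(1/2) = 0.852.

K ≈ 0.852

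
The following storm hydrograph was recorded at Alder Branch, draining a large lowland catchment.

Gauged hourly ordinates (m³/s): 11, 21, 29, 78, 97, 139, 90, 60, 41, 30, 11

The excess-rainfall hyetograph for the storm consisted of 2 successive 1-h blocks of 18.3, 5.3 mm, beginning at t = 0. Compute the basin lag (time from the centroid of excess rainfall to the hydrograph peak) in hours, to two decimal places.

Centroid of excess rainfall: t_c = Σ P_i·t̄_i / ΣP_i = 0.7246 h (block centres at 0.5, 1.5 h).
Hydrograph peak occurs at t = 5 h, so basin lag t_L = 5 − 0.7246 = 4.28 h.

t_L ≈ 4.28 h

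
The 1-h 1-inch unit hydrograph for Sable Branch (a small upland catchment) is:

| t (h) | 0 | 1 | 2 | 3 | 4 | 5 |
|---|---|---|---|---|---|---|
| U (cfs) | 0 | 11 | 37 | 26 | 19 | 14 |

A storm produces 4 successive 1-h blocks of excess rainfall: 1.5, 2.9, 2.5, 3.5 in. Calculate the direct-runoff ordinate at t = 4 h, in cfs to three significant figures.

By discrete convolution, Q_j = Σ (P_i / 1 in) · U_{j−i}.
At t = 4 h (j=4): Q = (1.5/1)·19 + (2.9/1)·26 + (2.5/1)·37 + (3.5/1)·11 = 235 cfs.

Q ≈ 235 cfs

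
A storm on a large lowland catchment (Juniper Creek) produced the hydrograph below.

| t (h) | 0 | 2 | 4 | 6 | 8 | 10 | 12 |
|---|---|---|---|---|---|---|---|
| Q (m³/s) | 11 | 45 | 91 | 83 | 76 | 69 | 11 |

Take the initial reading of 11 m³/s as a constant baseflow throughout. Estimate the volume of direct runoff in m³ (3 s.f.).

Direct-runoff ordinates (Q − Q_b): 0.0, 34.0, 80.0, 72.0, 65.0, 58.0, 0.0 m³/s.
ΣQ_DR = 309.0 m³/s.
With Δt = 2 h = 7200 s, V = ΣQ_DR · Δt = 309.0 × 7200 = 2.22 × 10^6 m³.

V ≈ 2.22 × 10^6 m³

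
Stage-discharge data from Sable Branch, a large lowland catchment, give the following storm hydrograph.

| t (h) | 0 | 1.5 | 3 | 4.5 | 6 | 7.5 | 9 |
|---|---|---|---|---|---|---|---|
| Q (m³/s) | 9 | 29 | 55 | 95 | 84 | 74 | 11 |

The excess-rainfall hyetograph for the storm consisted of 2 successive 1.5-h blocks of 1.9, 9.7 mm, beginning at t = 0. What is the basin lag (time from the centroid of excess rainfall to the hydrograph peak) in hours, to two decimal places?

t_L ≈ 2.50 h

Centroid of excess rainfall: t_c = Σ P_i·t̄_i / ΣP_i = 2.0043 h (block centres at 0.75, 2.25 h).
Hydrograph peak occurs at t = 4.5 h, so basin lag t_L = 4.5 − 2.0043 = 2.50 h.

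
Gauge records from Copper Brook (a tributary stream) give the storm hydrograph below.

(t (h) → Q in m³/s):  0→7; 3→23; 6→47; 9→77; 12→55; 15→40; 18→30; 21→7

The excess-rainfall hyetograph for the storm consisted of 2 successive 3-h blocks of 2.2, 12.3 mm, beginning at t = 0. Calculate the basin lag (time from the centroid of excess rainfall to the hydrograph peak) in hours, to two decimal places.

Centroid of excess rainfall: t_c = Σ P_i·t̄_i / ΣP_i = 4.0448 h (block centres at 1.5, 4.5 h).
Hydrograph peak occurs at t = 9 h, so basin lag t_L = 9 − 4.0448 = 4.96 h.

t_L ≈ 4.96 h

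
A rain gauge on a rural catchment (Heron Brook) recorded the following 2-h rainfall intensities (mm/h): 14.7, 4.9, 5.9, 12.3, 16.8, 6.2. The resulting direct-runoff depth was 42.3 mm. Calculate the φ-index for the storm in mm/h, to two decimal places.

φ ≈ 7.55 mm/h

Only the 3 blocks with intensity above φ contribute runoff: 14.7, 12.3, 16.8 mm/h.
Σ(I−φ)·Δt = d  ⇒  (14.7+12.3+16.8 − 3φ)·2 = 42.3
φ = (43.80 − 42.3/2) / 3 = 7.55 mm/h.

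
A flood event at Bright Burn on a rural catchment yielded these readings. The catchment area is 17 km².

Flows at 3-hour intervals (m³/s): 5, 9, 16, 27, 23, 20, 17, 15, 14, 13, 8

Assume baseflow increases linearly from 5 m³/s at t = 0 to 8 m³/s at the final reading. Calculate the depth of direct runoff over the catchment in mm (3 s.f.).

d ≈ 60.7 mm

Direct runoff: 0.00, 3.70, 10.40, 21.10, 16.80, 13.50, 10.20, 7.90, 6.60, 5.30, 0.00 m³/s; ΣQ_DR = 95.50 m³/s.
V = ΣQ_DR · Δt = 95.50 × 10800 s = 1.031 × 10^6 m³.
Over A = 17 km², depth = V / A = 60.7 mm.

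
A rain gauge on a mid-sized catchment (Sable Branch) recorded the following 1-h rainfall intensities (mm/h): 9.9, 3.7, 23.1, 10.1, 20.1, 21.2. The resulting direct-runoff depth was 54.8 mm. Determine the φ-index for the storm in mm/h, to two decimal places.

Only the 5 blocks with intensity above φ contribute runoff: 9.9, 23.1, 10.1, 20.1, 21.2 mm/h.
Σ(I−φ)·Δt = d  ⇒  (9.9+23.1+10.1+20.1+21.2 − 5φ)·1 = 54.8
φ = (84.40 − 54.8/1) / 5 = 5.92 mm/h.

φ ≈ 5.92 mm/h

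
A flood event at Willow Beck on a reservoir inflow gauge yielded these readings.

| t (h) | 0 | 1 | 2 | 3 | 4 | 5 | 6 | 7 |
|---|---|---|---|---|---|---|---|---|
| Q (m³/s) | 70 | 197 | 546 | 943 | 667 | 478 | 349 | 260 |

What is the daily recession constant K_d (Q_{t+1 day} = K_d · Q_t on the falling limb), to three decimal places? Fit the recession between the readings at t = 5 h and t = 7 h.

Between t = 5 h and t = 7 h the flow falls from 478 to 260 m³/s over 2×1 h = 2 h.
Per-interval ratio K = (260/478)^(1/2) = 0.7375; K_d = K^(24/1) = 0.001.

K_d ≈ 0.001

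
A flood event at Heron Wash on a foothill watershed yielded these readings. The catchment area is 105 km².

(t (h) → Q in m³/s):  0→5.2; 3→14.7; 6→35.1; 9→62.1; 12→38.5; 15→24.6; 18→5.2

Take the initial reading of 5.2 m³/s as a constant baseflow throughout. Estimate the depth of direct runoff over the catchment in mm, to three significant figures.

Direct runoff: 0.0, 9.5, 29.9, 56.9, 33.3, 19.4, 0.0 m³/s; ΣQ_DR = 149.0 m³/s.
V = ΣQ_DR · Δt = 149.0 × 10800 s = 1.609 × 10^6 m³.
Over A = 105 km², depth = V / A = 15.3 mm.

d ≈ 15.3 mm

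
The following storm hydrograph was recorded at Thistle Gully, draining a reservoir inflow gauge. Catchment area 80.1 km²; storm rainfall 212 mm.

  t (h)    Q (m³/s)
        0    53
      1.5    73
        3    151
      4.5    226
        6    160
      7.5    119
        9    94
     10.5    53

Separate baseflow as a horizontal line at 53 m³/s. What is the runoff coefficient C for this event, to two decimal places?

C ≈ 0.16

ΣQ_DR = 505.0 m³/s; V = ΣQ_DR·Δt = 2.727 × 10^6 m³.
Runoff depth d = V / A = 34.04 mm.
C = d / P = 34.04 / 212 = 0.16.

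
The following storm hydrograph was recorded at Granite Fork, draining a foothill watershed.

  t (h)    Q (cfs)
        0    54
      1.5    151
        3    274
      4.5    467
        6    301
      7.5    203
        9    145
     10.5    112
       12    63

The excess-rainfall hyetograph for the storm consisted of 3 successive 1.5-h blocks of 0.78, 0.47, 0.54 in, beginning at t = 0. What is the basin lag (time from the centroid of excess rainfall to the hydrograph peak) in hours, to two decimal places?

t_L ≈ 2.45 h

Centroid of excess rainfall: t_c = Σ P_i·t̄_i / ΣP_i = 2.0489 h (block centres at 0.75, 2.25, 3.75 h).
Hydrograph peak occurs at t = 4.5 h, so basin lag t_L = 4.5 − 2.0489 = 2.45 h.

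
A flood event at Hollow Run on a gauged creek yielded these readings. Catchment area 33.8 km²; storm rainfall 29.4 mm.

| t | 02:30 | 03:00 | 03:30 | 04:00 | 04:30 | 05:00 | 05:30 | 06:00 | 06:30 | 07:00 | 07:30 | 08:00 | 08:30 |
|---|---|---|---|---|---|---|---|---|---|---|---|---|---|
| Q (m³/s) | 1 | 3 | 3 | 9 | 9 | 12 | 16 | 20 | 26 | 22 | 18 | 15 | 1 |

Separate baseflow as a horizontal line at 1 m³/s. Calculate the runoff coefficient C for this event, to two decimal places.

C ≈ 0.26

ΣQ_DR = 142.0 m³/s; V = ΣQ_DR·Δt = 2.556 × 10^5 m³.
Runoff depth d = V / A = 7.562 mm.
C = d / P = 7.562 / 29.4 = 0.26.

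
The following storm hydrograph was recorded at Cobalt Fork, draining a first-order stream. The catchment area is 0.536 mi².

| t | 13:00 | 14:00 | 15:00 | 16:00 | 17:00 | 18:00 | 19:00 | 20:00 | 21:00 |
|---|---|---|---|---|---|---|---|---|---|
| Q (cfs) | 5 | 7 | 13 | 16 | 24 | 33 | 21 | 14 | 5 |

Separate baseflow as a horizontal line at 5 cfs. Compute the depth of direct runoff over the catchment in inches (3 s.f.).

Direct runoff: 0.0, 2.0, 8.0, 11.0, 19.0, 28.0, 16.0, 9.0, 0.0 cfs; ΣQ_DR = 93.00 cfs.
V = ΣQ_DR · Δt = 93.00 × 3600 s = 3.348 × 10^5 ft³.
Over A = 0.536 mi², depth = V / A = 0.269 in.

d ≈ 0.269 in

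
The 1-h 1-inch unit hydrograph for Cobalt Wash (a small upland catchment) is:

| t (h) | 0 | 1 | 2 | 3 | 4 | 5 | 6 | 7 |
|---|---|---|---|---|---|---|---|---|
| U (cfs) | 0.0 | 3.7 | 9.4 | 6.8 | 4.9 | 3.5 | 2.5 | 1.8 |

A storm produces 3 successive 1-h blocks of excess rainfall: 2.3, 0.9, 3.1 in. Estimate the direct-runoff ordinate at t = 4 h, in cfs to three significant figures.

By discrete convolution, Q_j = Σ (P_i / 1 in) · U_{j−i}.
At t = 4 h (j=4): Q = (2.3/1)·4.9 + (0.9/1)·6.8 + (3.1/1)·9.4 = 46.5 cfs.

Q ≈ 46.5 cfs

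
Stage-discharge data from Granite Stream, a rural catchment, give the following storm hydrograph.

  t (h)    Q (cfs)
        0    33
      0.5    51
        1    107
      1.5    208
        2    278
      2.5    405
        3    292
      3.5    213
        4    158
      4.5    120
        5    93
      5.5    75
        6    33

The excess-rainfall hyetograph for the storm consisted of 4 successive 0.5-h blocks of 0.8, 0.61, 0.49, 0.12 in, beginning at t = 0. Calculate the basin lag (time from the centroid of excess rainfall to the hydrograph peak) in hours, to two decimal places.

t_L ≈ 1.77 h

Centroid of excess rainfall: t_c = Σ P_i·t̄_i / ΣP_i = 0.7327 h (block centres at 0.25, 0.75, 1.25, 1.75 h).
Hydrograph peak occurs at t = 2.5 h, so basin lag t_L = 2.5 − 0.7327 = 1.77 h.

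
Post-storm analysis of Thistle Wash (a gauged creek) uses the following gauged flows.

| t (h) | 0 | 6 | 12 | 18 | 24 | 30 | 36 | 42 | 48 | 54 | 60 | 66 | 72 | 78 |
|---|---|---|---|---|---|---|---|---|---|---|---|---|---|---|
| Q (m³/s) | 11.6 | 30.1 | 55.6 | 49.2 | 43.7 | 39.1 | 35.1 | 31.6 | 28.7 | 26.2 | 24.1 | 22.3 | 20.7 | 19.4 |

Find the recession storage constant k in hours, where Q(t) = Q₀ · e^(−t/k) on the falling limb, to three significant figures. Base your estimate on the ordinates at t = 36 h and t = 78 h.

k ≈ 70.8 h

On the falling limb, Q drops from 35.1 to 19.4 m³/s between t = 36 h and t = 78 h (Δt = 42 h).
k = −Δt / ln(Q₂/Q₁) = −42 / ln(19.4/35.1) = 70.8 h.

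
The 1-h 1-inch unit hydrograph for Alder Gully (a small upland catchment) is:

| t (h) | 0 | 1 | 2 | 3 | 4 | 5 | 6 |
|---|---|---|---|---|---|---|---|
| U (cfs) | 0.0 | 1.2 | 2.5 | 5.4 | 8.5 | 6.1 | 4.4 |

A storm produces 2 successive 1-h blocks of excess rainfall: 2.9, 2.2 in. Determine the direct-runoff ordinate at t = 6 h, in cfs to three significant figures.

Q ≈ 26.2 cfs

By discrete convolution, Q_j = Σ (P_i / 1 in) · U_{j−i}.
At t = 6 h (j=6): Q = (2.9/1)·4.4 + (2.2/1)·6.1 = 26.2 cfs.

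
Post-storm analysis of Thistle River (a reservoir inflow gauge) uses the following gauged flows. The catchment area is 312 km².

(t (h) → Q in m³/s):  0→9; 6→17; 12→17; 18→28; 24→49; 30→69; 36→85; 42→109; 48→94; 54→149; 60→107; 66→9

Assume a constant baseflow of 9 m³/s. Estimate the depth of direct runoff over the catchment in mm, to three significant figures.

d ≈ 43.9 mm

Direct runoff: 0.0, 8.0, 8.0, 19.0, 40.0, 60.0, 76.0, 100.0, 85.0, 140.0, 98.0, 0.0 m³/s; ΣQ_DR = 634.0 m³/s.
V = ΣQ_DR · Δt = 634.0 × 21600 s = 1.369 × 10^7 m³.
Over A = 312 km², depth = V / A = 43.9 mm.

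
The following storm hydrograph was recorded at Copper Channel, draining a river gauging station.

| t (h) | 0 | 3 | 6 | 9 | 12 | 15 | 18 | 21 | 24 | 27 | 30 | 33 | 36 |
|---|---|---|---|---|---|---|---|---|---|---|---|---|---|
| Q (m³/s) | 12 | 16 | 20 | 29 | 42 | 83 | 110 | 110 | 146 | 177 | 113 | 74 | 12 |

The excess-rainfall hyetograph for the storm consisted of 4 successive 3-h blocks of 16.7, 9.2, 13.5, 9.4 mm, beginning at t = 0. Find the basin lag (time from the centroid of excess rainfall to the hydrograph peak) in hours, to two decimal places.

t_L ≈ 21.54 h

Centroid of excess rainfall: t_c = Σ P_i·t̄_i / ΣP_i = 5.4590 h (block centres at 1.5, 4.5, 7.5, 10.5 h).
Hydrograph peak occurs at t = 27 h, so basin lag t_L = 27 − 5.4590 = 21.54 h.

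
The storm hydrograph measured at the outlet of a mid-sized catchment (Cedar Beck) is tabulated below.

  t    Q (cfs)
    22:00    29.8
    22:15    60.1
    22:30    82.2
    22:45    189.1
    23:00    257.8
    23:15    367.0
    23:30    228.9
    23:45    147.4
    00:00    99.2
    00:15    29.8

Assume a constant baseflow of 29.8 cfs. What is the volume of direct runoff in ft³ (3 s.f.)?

Direct-runoff ordinates (Q − Q_b): 0.0, 30.3, 52.4, 159.3, 228.0, 337.2, 199.1, 117.6, 69.4, 0.0 cfs.
ΣQ_DR = 1193 cfs.
With Δt = 0.25 h = 900 s, V = ΣQ_DR · Δt = 1193 × 900 = 1.07 × 10^6 ft³.

V ≈ 1.07 × 10^6 ft³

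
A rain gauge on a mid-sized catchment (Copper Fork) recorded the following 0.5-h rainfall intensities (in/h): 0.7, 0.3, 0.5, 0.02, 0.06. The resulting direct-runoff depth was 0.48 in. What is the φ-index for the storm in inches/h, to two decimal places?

φ ≈ 0.18 in/h

Only the 3 blocks with intensity above φ contribute runoff: 0.7, 0.3, 0.5 in/h.
Σ(I−φ)·Δt = d  ⇒  (0.7+0.3+0.5 − 3φ)·0.5 = 0.48
φ = (1.500 − 0.48/0.5) / 3 = 0.18 in/h.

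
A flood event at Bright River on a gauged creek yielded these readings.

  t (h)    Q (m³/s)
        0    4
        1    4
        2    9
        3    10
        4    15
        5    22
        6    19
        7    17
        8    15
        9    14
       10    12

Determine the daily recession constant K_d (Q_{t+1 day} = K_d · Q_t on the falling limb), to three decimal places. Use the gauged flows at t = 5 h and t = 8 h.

K_d ≈ 0.047

Between t = 5 h and t = 8 h the flow falls from 22 to 15 m³/s over 3×1 h = 3 h.
Per-interval ratio K = (15/22)^(1/3) = 0.8801; K_d = K^(24/1) = 0.047.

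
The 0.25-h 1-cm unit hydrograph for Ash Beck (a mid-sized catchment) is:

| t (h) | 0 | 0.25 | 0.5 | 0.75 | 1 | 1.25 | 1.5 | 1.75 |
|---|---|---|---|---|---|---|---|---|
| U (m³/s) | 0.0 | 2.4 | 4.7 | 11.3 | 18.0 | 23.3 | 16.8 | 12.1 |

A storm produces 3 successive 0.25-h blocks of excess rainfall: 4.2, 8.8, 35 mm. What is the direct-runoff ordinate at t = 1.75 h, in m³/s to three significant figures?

Q ≈ 101 m³/s

By discrete convolution, Q_j = Σ (P_i / 10 mm) · U_{j−i}.
At t = 1.75 h (j=7): Q = (4.2/10)·12.1 + (8.8/10)·16.8 + (35/10)·23.3 = 101 m³/s.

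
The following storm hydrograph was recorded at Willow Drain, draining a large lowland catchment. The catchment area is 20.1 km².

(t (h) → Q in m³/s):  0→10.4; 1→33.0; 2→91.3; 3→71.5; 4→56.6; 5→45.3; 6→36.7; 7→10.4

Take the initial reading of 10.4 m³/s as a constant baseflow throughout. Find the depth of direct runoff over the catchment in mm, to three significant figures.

Direct runoff: 0.0, 22.6, 80.9, 61.1, 46.2, 34.9, 26.3, 0.0 m³/s; ΣQ_DR = 272.0 m³/s.
V = ΣQ_DR · Δt = 272.0 × 3600 s = 9.792 × 10^5 m³.
Over A = 20.1 km², depth = V / A = 48.7 mm.

d ≈ 48.7 mm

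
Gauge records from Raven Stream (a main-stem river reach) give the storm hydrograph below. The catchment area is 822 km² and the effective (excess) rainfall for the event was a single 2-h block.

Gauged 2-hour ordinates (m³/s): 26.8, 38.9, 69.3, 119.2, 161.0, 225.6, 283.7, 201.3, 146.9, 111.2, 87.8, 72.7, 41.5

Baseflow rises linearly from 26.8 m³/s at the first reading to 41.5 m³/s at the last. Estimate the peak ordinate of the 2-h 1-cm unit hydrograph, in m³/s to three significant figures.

Direct runoff: 0.00, 10.88, 40.05, 88.72, 129.30, 192.68, 249.55, 165.93, 110.30, 73.38, 48.75, 32.42, 0.00 m³/s; ΣQ_DR = 1142 m³/s, peak = 249.55 m³/s.
Runoff depth d = ΣQ_DR·Δt / A = 1142 × 7200 / (822 km²) = 10.00 mm.
The 1-cm UH is the DRH scaled by (10 mm)/d, so U_p = 249.55 × 10/10.00 = 249 m³/s.

U_p ≈ 249 m³/s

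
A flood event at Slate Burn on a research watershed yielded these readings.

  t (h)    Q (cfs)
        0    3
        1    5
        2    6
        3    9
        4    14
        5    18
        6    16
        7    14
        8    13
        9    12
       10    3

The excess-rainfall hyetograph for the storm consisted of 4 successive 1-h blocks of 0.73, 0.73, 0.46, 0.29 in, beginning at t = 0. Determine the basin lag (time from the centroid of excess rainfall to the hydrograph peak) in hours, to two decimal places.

Centroid of excess rainfall: t_c = Σ P_i·t̄_i / ΣP_i = 1.6403 h (block centres at 0.5, 1.5, 2.5, 3.5 h).
Hydrograph peak occurs at t = 5 h, so basin lag t_L = 5 − 1.6403 = 3.36 h.

t_L ≈ 3.36 h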